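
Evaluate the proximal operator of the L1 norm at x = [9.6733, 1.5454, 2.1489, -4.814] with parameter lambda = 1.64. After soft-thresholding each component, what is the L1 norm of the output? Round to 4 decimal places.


Soft-thresholding with lambda = 1.64:
prox(9.6733) = sign(9.6733)*max(|9.6733| - 1.64, 0) = 8.0333
prox(1.5454) = sign(1.5454)*max(|1.5454| - 1.64, 0) = 0.0
prox(2.1489) = sign(2.1489)*max(|2.1489| - 1.64, 0) = 0.5089
prox(-4.814) = sign(-4.814)*max(|-4.814| - 1.64, 0) = -3.174
prox(x) = [8.0333, 0.0, 0.5089, -3.174]
||prox(x)||_1 = 8.0333 + 0.0 + 0.5089 + 3.174 = 11.7162


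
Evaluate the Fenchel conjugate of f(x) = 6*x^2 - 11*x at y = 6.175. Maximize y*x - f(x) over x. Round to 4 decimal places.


f*(y) = sup_x {y*x - a*x^2 - b*x} = sup_x {(y-b)*x - a*x^2}
FOC: (y - b) - 2a*x = 0 => x* = (y - b)/(2a)
x* = (6.175 + 11)/(2*6) = 1.4313
f*(6.175) = (y-b)^2/(4a) = (6.175 + 11)^2/(4*6)
= 294.9806/24 = 12.2909


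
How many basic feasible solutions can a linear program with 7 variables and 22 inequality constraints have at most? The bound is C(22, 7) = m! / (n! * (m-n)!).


Each vertex corresponds to some choice of n active constraints out of m, so the number of vertices is at most C(m, n) = m! / (n!(m-n)!).
m = 22, n = 7
Numerator: 22 * 21 * 20 * 19 * 18 * 17 * 16
Denominator: 7! = 5040
C(22, 7) = 170544


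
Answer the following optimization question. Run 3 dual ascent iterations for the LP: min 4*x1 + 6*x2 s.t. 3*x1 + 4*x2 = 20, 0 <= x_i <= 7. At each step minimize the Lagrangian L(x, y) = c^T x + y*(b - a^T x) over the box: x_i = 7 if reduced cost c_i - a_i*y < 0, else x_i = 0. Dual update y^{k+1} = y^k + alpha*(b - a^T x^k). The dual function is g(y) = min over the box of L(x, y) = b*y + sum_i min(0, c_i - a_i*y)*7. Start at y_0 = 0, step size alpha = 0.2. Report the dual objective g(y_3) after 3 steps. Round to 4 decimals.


Dual ascent for LP: min 4*x1 + 6*x2, 3*x1 + 4*x2 = 20, 0 <= x_i <= 7
Step 1: y^k = 0.0, reduced costs: (4.0, 6.0)
  x^k = (0.0, 0.0), subgradient = b - a^T x = 20.0
  y^{k+1} = 0.0 + 0.2*20.0 = 4.0
Step 2: y^k = 4.0, reduced costs: (-8.0, -10.0)
  x^k = (7.0, 7.0), subgradient = b - a^T x = -29.0
  y^{k+1} = 4.0 + 0.2*-29.0 = -1.8
Step 3: y^k = -1.8, reduced costs: (9.4, 13.2)
  x^k = (0.0, 0.0), subgradient = b - a^T x = 20.0
  y^{k+1} = -1.8 + 0.2*20.0 = 2.2
Dual objective at y_3 = 2.2: reduced costs (-2.6, -2.8), box minimizer x = (7.0, 7.0)
g(y_3) = b*y + (c1 - a1*y)*x1 + (c2 - a2*y)*x2 = 20*2.2 + (-2.6)*7.0 + (-2.8)*7.0 = 44.0 - 18.2 - 19.6 = 6.2


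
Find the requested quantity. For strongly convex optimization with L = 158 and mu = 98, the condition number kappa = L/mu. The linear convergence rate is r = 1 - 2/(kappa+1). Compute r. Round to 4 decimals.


Step 1: Compute the condition number.
kappa = L/mu = 158/98 = 1.6122
Step 2: Compute the convergence rate.
r = 1 - 2/(kappa + 1) = 1 - 2*mu/(L + mu) = (L - mu)/(L + mu) = 60/256 = 0.2344


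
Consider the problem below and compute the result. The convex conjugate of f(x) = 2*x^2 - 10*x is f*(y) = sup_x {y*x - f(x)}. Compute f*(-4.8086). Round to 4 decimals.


f*(y) = sup_x {y*x - a*x^2 - b*x} = sup_x {(y-b)*x - a*x^2}
FOC: (y - b) - 2a*x = 0 => x* = (y - b)/(2a)
x* = (-4.8086 + 10)/(2*2) = 1.2979
f*(-4.8086) = (y-b)^2/(4a) = (-4.8086 + 10)^2/(4*2)
= 26.9506/8 = 3.3688


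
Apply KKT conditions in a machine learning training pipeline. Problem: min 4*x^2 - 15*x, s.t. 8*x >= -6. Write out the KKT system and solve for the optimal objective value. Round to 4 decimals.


Step 1: Try lambda = 0 (constraint inactive).
Stationarity: 2*4*x - 15 = 0
x* = 15/(2*4) = 1.875
Check constraint: 8*1.875 = 15.0 >= -6 -- satisfied.
Step 2: Compute optimal value.
f(x*) = 4*1.875^2 - 15*1.875 = -14.0625


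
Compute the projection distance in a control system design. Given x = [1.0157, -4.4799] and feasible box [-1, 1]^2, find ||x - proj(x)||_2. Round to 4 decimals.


Project each component onto [-1, 1].
clip(1.0157) = 1.0, clip(-4.4799) = -1.0
Projection = [1.0, -1.0]
Squared diffs: [0.0002, 12.1097]
Distance = sqrt(12.1099) = 3.4799


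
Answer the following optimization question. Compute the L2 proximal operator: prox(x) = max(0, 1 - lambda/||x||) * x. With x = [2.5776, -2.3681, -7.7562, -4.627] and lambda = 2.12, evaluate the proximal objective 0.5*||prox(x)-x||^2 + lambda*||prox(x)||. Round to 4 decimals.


Step 1: Compute ||x||.
||x|| = 9.6861
Step 2: Compute scaling factor.
scale = max(0, 1 - 2.12/9.6861) = 0.7811
Step 3: prox(x) = [2.0134, -1.8498, -6.0586, -3.6143]
||prox(x)|| = 7.5661
Step 4: Proximal objective.
0.5*||prox-x||^2 = 2.2472
lambda*||prox|| = 16.0401
Total = 18.2872


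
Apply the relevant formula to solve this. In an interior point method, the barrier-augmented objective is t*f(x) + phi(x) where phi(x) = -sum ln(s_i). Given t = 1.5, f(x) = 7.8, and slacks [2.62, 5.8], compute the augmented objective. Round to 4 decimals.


Step 1: Compute log-barrier.
ln values: [0.9632, 1.7579]
phi = -(0.9632 + 1.7579) = -2.721
Step 2: Compute augmented objective.
t*f(x) = 1.5*7.8 = 11.7
Total = 11.7 - 2.721 = 8.979


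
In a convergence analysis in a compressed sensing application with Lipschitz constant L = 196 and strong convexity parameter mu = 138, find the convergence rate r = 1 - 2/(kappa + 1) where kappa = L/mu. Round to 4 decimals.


Step 1: Compute the condition number.
kappa = L/mu = 196/138 = 1.4203
Step 2: Compute the convergence rate.
r = 1 - 2/(kappa + 1) = 1 - 2*mu/(L + mu) = (L - mu)/(L + mu) = 58/334 = 0.1737


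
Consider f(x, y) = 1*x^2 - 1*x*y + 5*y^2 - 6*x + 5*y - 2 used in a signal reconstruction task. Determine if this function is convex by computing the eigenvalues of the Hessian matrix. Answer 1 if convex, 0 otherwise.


The Hessian of f(x,y) = 1*x^2 - 1*x*y + 5*y^2 - 6*x + 5*y - 2 is:
H = [[2, -1], [-1, 10]]
Trace = 2 + 10 = 12
Determinant = 2*10 - (-1)^2 = 19
Discriminant = (12)^2 - 4*19 = 68.0
Eigenvalues: lambda_1 = 1.8769, lambda_2 = 10.1231
The function is convex.

1


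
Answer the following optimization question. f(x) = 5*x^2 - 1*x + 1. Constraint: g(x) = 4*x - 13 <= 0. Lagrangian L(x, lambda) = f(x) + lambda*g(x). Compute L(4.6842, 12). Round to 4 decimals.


Step 1: Evaluate f(x).
f(4.6842) = 5*4.6842^2 - 1*4.6842 + 1 = 106.0244
Step 2: Evaluate g(x).
g(4.6842) = 4*4.6842 - 13 = 5.7368
Step 3: Compute Lagrangian.
L = 106.0244 + 12*5.7368 = 174.866


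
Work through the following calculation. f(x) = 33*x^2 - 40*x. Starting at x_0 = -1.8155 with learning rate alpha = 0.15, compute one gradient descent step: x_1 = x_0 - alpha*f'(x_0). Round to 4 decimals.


We compute the gradient at x_0 and apply the update.
f'(x) = 66*x - 40
f'(-1.8155) = 66*-1.8155 - 40 = -159.823
x_1 = -1.8155 - 0.15*-159.823 = 22.158


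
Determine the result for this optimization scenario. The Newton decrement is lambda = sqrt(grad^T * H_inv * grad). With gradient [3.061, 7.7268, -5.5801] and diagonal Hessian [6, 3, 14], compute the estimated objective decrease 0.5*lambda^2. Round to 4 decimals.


Step 1: H is diagonal, so H^(-1) * g = [0.5102, 2.5756, -0.3986].
Step 2: g^T H^(-1) g = sum_i g_i^2 / H_ii
  = (3.061)^2/6 + (7.7268)^2/3 + (-5.5801)^2/14
  = 1.5616 + 19.9011 + 2.2241 = 23.6869
Step 3: Objective decrease = 0.5 * g^T H^(-1) g = 11.8434


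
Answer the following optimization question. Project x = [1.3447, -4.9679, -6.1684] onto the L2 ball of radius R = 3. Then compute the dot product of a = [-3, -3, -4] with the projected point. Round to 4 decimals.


Step 1: Compute ||x|| (intermediates to 6 decimals).
||x|| = sqrt(1.3447^2 + (-4.9679)^2 + (-6.1684)^2) = 8.033518
Step 2: Project.
Since ||x|| > R, scale = R/||x|| = 3/8.033518 = 0.373435, proj(x) = scale * x
proj(x) = [0.502158, -1.855188, -2.303496]
Step 3: Dot product.
a^T * proj(x) = -3*0.502158 - 3*(-1.855188) - 4*(-2.303496) = 13.2731


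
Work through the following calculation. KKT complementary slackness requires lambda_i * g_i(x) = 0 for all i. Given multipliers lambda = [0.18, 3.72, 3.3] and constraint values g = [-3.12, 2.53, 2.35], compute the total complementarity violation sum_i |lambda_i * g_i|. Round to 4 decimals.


KKT complementary slackness check:
lambda_1 * g_1 = 0.18 * -3.12 = -0.5616
lambda_2 * g_2 = 3.72 * 2.53 = 9.4116
lambda_3 * g_3 = 3.3 * 2.35 = 7.755
Total violation = 0.5616 + 9.4116 + 7.755 = 17.7282


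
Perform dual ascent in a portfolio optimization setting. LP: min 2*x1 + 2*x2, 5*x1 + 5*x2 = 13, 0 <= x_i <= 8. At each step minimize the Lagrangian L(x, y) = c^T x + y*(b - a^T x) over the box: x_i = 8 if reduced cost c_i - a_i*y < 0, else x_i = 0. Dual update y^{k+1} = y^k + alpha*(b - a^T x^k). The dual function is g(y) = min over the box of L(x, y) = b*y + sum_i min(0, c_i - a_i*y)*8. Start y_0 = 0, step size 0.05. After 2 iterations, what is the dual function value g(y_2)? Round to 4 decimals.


Dual ascent for LP: min 2*x1 + 2*x2, 5*x1 + 5*x2 = 13, 0 <= x_i <= 8
Step 1: y^k = 0.0, reduced costs: (2.0, 2.0)
  x^k = (0.0, 0.0), subgradient = b - a^T x = 13.0
  y^{k+1} = 0.0 + 0.05*13.0 = 0.65
Step 2: y^k = 0.65, reduced costs: (-1.25, -1.25)
  x^k = (8.0, 8.0), subgradient = b - a^T x = -67.0
  y^{k+1} = 0.65 + 0.05*-67.0 = -2.7
Dual objective at y_2 = -2.7: reduced costs (15.5, 15.5), box minimizer x = (0.0, 0.0)
g(y_2) = b*y + (c1 - a1*y)*x1 + (c2 - a2*y)*x2 = 13*(-2.7) + 15.5*0.0 + 15.5*0.0 = -35.1 + 0.0 + 0.0 = -35.1


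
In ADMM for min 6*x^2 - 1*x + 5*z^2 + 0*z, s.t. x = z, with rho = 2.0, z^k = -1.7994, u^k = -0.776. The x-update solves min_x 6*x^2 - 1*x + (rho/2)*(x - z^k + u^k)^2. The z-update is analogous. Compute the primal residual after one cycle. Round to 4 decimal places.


ADMM iteration with rho = 2.0, z^k = -1.7994, u^k = -0.776
Step 1: x-update.
Minimize 6*x^2 - 1*x + (2.0/2)*(x + 1.7994 - 0.776)^2
FOC: (2*6 + 2.0)*x = 1 + 2.0*(-1.7994 + 0.776)
x^{k+1} = -0.0748
Step 2: z-update.
Minimize 5*z^2 + 0*z + (2.0/2)*(-0.0748 - z - 0.776)^2
FOC: (2*5 + 2.0)*z = 0 + 2.0*(-0.0748 - 0.776)
z^{k+1} = -0.1418
Step 3: u-update.
u^{k+1} = -0.776 - 0.0748 + 0.1418 = -0.709
Step 4: Primal residual = |-0.0748 + 0.1418| = 0.067


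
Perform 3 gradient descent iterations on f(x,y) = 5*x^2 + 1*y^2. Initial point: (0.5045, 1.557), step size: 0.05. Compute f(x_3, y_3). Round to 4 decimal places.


Gradient descent on f(x,y) = 5*x^2 + 1*y^2.
Starting point: (0.5045, 1.557), alpha = 0.05
Step 1: grad_x = 2*5*0.5045 = 5.045, grad_y = 2*1*1.557 = 3.114
  x_1 = 0.5045 - 0.05*5.045 = 0.2523
  y_1 = 1.557 - 0.05*3.114 = 1.4013
Step 2: grad_x = 2*5*0.2523 = 2.5225, grad_y = 2*1*1.4013 = 2.8026
  x_2 = 0.2523 - 0.05*2.5225 = 0.1261
  y_2 = 1.4013 - 0.05*2.8026 = 1.2612
Step 3: grad_x = 2*5*0.1261 = 1.2613, grad_y = 2*1*1.2612 = 2.5223
  x_3 = 0.1261 - 0.05*1.2613 = 0.0631
  y_3 = 1.2612 - 0.05*2.5223 = 1.1351
f(0.0631, 1.1351) = 5*0.0631^2 + 1*1.1351^2 = 1.3082


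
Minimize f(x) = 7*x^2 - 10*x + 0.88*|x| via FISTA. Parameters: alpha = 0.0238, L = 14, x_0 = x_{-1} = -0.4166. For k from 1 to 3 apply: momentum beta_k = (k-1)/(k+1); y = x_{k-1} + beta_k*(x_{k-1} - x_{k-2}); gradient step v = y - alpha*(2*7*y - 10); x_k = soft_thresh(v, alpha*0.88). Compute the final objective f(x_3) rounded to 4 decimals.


FISTA on f(x) = 7*x^2 - 10*x + 0.88*|x|
L = 14, alpha = 0.0238
Iteration 1: beta = 0.0, y = -0.4166 + 0.0*(-0.4166 + 0.4166) = -0.4166
  grad(y) = -15.8324, v = y - alpha*grad = -0.0398
  prox(v) = soft_thresh(-0.0398, 0.0209) = -0.0188
Iteration 2: beta = 0.3333, y = -0.0188 + 0.3333*(-0.0188 + 0.4166) = 0.1137
  grad(y) = -8.4076, v = y - alpha*grad = 0.3138
  prox(v) = soft_thresh(0.3138, 0.0209) = 0.2929
Iteration 3: beta = 0.5, y = 0.2929 + 0.5*(0.2929 + 0.0188) = 0.4488
  grad(y) = -3.7172, v = y - alpha*grad = 0.5372
  prox(v) = soft_thresh(0.5372, 0.0209) = 0.5163
f(x_3) = 7*0.5163^2 - 10*0.5163 + 0.88*|0.5163| = -2.8427


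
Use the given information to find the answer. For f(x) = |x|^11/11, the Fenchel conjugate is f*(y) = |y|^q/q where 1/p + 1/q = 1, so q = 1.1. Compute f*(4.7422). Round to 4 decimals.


The conjugate exponent q satisfies 1/p + 1/q = 1.
p = 11, so q = 11/(11 - 1) = 1.1
|y|^q = 4.7422^1.1 = 5.5409
f*(4.7422) = 5.5409 / 1.1 = 5.0372


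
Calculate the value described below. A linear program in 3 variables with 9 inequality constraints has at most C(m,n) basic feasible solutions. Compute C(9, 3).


Each vertex corresponds to some choice of n active constraints out of m, so the number of vertices is at most C(m, n) = m! / (n!(m-n)!).
m = 9, n = 3
Numerator: 9 * 8 * 7
Denominator: 3! = 6
C(9, 3) = 84


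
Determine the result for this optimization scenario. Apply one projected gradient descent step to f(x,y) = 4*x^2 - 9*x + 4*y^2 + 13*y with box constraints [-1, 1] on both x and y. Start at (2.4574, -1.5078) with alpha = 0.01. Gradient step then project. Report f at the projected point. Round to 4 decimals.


Step 1: Compute gradient at (2.4574, -1.5078).
grad_x = 2*4*2.4574 - 9 = 10.6592
grad_y = 2*4*-1.5078 + 13 = 0.9376
Step 2: Gradient step.
x_raw = 2.4574 - 0.01*10.6592 = 2.3508
y_raw = -1.5078 - 0.01*0.9376 = -1.5172
Step 3: Project onto [-1, 1].
x_proj = clip(2.3508) = 1.0
y_proj = clip(-1.5172) = -1.0
Step 4: Evaluate f.
f(1.0, -1.0) = -14.0


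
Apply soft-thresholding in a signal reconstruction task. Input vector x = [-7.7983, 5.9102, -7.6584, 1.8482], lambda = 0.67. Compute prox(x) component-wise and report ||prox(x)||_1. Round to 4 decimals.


Soft-thresholding with lambda = 0.67:
prox(-7.7983) = sign(-7.7983)*max(|-7.7983| - 0.67, 0) = -7.1283
prox(5.9102) = sign(5.9102)*max(|5.9102| - 0.67, 0) = 5.2402
prox(-7.6584) = sign(-7.6584)*max(|-7.6584| - 0.67, 0) = -6.9884
prox(1.8482) = sign(1.8482)*max(|1.8482| - 0.67, 0) = 1.1782
prox(x) = [-7.1283, 5.2402, -6.9884, 1.1782]
||prox(x)||_1 = 7.1283 + 5.2402 + 6.9884 + 1.1782 = 20.5351


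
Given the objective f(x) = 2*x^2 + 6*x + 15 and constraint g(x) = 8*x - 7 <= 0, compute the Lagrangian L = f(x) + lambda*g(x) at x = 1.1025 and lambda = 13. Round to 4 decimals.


Step 1: Evaluate f(x).
f(1.1025) = 2*1.1025^2 + 6*1.1025 + 15 = 24.046
Step 2: Evaluate g(x).
g(1.1025) = 8*1.1025 - 7 = 1.82
Step 3: Compute Lagrangian.
L = 24.046 + 13*1.82 = 47.706


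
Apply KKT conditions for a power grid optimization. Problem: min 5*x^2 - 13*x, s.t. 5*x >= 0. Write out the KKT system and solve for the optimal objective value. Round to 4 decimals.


Step 1: Try lambda = 0 (constraint inactive).
Stationarity: 2*5*x - 13 = 0
x* = 13/(2*5) = 1.3
Check constraint: 5*1.3 = 6.5 >= 0 -- satisfied.
Step 2: Compute optimal value.
f(x*) = 5*1.3^2 - 13*1.3 = -8.45


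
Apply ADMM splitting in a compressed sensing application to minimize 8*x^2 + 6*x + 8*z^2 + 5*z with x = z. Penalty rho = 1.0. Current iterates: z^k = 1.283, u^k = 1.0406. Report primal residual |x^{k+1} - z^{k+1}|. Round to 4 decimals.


ADMM iteration with rho = 1.0, z^k = 1.283, u^k = 1.0406
Step 1: x-update.
Minimize 8*x^2 + 6*x + (1.0/2)*(x - 1.283 + 1.0406)^2
FOC: (2*8 + 1.0)*x = -6 + 1.0*(1.283 - 1.0406)
x^{k+1} = -0.3387
Step 2: z-update.
Minimize 8*z^2 + 5*z + (1.0/2)*(-0.3387 - z + 1.0406)^2
FOC: (2*8 + 1.0)*z = -5 + 1.0*(-0.3387 + 1.0406)
z^{k+1} = -0.2528
Step 3: u-update.
u^{k+1} = 1.0406 - 0.3387 + 0.2528 = 0.9547
Step 4: Primal residual = |-0.3387 + 0.2528| = 0.0859


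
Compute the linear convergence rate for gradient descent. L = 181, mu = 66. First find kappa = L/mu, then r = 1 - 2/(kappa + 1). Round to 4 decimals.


Step 1: Compute the condition number.
kappa = L/mu = 181/66 = 2.7424
Step 2: Compute the convergence rate.
r = 1 - 2/(kappa + 1) = 1 - 2*mu/(L + mu) = (L - mu)/(L + mu) = 115/247 = 0.4656


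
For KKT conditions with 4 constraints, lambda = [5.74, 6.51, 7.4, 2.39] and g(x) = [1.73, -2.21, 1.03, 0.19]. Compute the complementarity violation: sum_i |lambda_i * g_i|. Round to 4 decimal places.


KKT complementary slackness check:
lambda_1 * g_1 = 5.74 * 1.73 = 9.9302
lambda_2 * g_2 = 6.51 * -2.21 = -14.3871
lambda_3 * g_3 = 7.4 * 1.03 = 7.622
lambda_4 * g_4 = 2.39 * 0.19 = 0.4541
Total violation = 9.9302 + 14.3871 + 7.622 + 0.4541 = 32.3934


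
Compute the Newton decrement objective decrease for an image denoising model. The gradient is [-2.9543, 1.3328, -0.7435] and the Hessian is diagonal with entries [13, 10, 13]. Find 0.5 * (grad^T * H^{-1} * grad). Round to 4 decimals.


Step 1: H is diagonal, so H^(-1) * g = [-0.2273, 0.1333, -0.0572].
Step 2: g^T H^(-1) g = sum_i g_i^2 / H_ii
  = (-2.9543)^2/13 + (1.3328)^2/10 + (-0.7435)^2/13
  = 0.6714 + 0.1776 + 0.0425 = 0.8915
Step 3: Objective decrease = 0.5 * g^T H^(-1) g = 0.4458


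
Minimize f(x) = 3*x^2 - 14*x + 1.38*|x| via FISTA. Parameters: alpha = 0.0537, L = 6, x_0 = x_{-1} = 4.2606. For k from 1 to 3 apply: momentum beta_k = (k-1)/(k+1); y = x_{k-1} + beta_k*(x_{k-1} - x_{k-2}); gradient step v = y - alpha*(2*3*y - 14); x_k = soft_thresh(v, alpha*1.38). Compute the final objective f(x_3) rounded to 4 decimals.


FISTA on f(x) = 3*x^2 - 14*x + 1.38*|x|
L = 6, alpha = 0.0537
Iteration 1: beta = 0.0, y = 4.2606 + 0.0*(4.2606 - 4.2606) = 4.2606
  grad(y) = 11.5636, v = y - alpha*grad = 3.6396
  prox(v) = soft_thresh(3.6396, 0.0741) = 3.5655
Iteration 2: beta = 0.3333, y = 3.5655 + 0.3333*(3.5655 - 4.2606) = 3.3338
  grad(y) = 6.003, v = y - alpha*grad = 3.0115
  prox(v) = soft_thresh(3.0115, 0.0741) = 2.9374
Iteration 3: beta = 0.5, y = 2.9374 + 0.5*(2.9374 - 3.5655) = 2.6233
  grad(y) = 1.7397, v = y - alpha*grad = 2.5299
  prox(v) = soft_thresh(2.5299, 0.0741) = 2.4558
f(x_3) = 3*2.4558^2 - 14*2.4558 + 1.38*|2.4558| = -12.8994


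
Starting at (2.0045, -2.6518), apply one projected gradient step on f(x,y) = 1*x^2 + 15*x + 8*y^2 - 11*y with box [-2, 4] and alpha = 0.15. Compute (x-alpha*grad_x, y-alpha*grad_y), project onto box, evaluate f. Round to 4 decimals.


Step 1: Compute gradient at (2.0045, -2.6518).
grad_x = 2*1*2.0045 + 15 = 19.009
grad_y = 2*8*-2.6518 - 11 = -53.4288
Step 2: Gradient step.
x_raw = 2.0045 - 0.15*19.009 = -0.8469
y_raw = -2.6518 - 0.15*-53.4288 = 5.3625
Step 3: Project onto [-2, 4].
x_proj = clip(-0.8469) = -0.8469
y_proj = clip(5.3625) = 4.0
Step 4: Evaluate f.
f(-0.8469, 4.0) = 72.0144


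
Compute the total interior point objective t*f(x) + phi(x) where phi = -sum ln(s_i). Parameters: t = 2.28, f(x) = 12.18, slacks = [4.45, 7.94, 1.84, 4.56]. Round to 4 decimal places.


Step 1: Compute log-barrier.
ln values: [1.4929, 2.0719, 0.6098, 1.5173]
phi = -(1.4929 + 2.0719 + 0.6098 + 1.5173) = -5.6919
Step 2: Compute augmented objective.
t*f(x) = 2.28*12.18 = 27.7704
Total = 27.7704 - 5.6919 = 22.0785


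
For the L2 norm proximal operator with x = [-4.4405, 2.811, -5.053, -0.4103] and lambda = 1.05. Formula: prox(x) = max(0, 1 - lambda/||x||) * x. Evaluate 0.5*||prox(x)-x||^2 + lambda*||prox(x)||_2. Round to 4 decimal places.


Step 1: Compute ||x||.
||x|| = 7.3021
Step 2: Compute scaling factor.
scale = max(0, 1 - 1.05/7.3021) = 0.8562
Step 3: prox(x) = [-3.802, 2.4068, -4.3264, -0.3513]
||prox(x)|| = 6.2521
Step 4: Proximal objective.
0.5*||prox-x||^2 = 0.5513
lambda*||prox|| = 6.5647
Total = 7.116


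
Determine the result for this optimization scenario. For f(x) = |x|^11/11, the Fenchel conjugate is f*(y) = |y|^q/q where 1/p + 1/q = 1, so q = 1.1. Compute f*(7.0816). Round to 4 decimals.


The conjugate exponent q satisfies 1/p + 1/q = 1.
p = 11, so q = 11/(11 - 1) = 1.1
|y|^q = 7.0816^1.1 = 8.6128
f*(7.0816) = 8.6128 / 1.1 = 7.8298


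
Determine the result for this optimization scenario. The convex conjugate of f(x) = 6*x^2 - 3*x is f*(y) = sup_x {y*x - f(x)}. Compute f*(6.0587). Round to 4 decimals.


f*(y) = sup_x {y*x - a*x^2 - b*x} = sup_x {(y-b)*x - a*x^2}
FOC: (y - b) - 2a*x = 0 => x* = (y - b)/(2a)
x* = (6.0587 + 3)/(2*6) = 0.7549
f*(6.0587) = (y-b)^2/(4a) = (6.0587 + 3)^2/(4*6)
= 82.06/24 = 3.4192


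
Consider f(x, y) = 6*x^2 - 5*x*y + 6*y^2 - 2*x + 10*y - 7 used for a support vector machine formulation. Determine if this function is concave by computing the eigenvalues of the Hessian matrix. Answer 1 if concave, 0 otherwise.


The Hessian of f(x,y) = 6*x^2 - 5*x*y + 6*y^2 - 2*x + 10*y - 7 is:
H = [[12, -5], [-5, 12]]
Trace = 12 + 12 = 24
Determinant = 12*12 - (-5)^2 = 119
Discriminant = (24)^2 - 4*119 = 100.0
Eigenvalues: lambda_1 = 7.0, lambda_2 = 17.0
The function is not concave.

0


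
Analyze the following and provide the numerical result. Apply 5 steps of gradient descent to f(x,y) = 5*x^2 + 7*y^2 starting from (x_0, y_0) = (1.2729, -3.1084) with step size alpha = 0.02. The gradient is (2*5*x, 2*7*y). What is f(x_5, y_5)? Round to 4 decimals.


Gradient descent on f(x,y) = 5*x^2 + 7*y^2.
Starting point: (1.2729, -3.1084), alpha = 0.02
Step 1: grad_x = 2*5*1.2729 = 12.729, grad_y = 2*7*-3.1084 = -43.5176
  x_1 = 1.2729 - 0.02*12.729 = 1.0183
  y_1 = -3.1084 - 0.02*-43.5176 = -2.238
Step 2: grad_x = 2*5*1.0183 = 10.1832, grad_y = 2*7*-2.238 = -31.3327
  x_2 = 1.0183 - 0.02*10.1832 = 0.8147
  y_2 = -2.238 - 0.02*-31.3327 = -1.6114
Step 3: grad_x = 2*5*0.8147 = 8.1466, grad_y = 2*7*-1.6114 = -22.5595
  x_3 = 0.8147 - 0.02*8.1466 = 0.6517
  y_3 = -1.6114 - 0.02*-22.5595 = -1.1602
Step 4: grad_x = 2*5*0.6517 = 6.5172, grad_y = 2*7*-1.1602 = -16.2429
  x_4 = 0.6517 - 0.02*6.5172 = 0.5214
  y_4 = -1.1602 - 0.02*-16.2429 = -0.8353
Step 5: grad_x = 2*5*0.5214 = 5.2138, grad_y = 2*7*-0.8353 = -11.6949
  x_5 = 0.5214 - 0.02*5.2138 = 0.4171
  y_5 = -0.8353 - 0.02*-11.6949 = -0.6014
f(0.4171, -0.6014) = 5*0.4171^2 + 7*(-0.6014)^2 = 3.4021


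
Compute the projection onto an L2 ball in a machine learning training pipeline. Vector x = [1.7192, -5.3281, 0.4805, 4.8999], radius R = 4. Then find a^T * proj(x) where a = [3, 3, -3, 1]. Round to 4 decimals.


Step 1: Compute ||x|| (intermediates to 6 decimals).
||x|| = sqrt(1.7192^2 + (-5.3281)^2 + 0.4805^2 + 4.8999^2) = 7.455481
Step 2: Project.
Since ||x|| > R, scale = R/||x|| = 4/7.455481 = 0.536518, proj(x) = scale * x
proj(x) = [0.922382, -2.858622, 0.257797, 2.628885]
Step 3: Dot product.
a^T * proj(x) = 3*0.922382 + 3*(-2.858622) - 3*0.257797 + 1*2.628885 = -3.9532


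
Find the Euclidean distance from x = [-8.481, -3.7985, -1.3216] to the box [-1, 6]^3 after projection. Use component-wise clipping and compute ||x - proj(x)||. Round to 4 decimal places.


Project each component onto [-1, 6].
clip(-8.481) = -1.0, clip(-3.7985) = -1.0, clip(-1.3216) = -1.0
Projection = [-1.0, -1.0, -1.0]
Squared diffs: [55.9654, 7.8316, 0.1034]
Distance = sqrt(63.9004) = 7.9938


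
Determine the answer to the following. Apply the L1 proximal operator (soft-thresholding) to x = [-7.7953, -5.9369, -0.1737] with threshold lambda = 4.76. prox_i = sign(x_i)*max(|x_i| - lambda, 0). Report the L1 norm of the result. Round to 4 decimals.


Soft-thresholding with lambda = 4.76:
prox(-7.7953) = sign(-7.7953)*max(|-7.7953| - 4.76, 0) = -3.0353
prox(-5.9369) = sign(-5.9369)*max(|-5.9369| - 4.76, 0) = -1.1769
prox(-0.1737) = sign(-0.1737)*max(|-0.1737| - 4.76, 0) = 0.0
prox(x) = [-3.0353, -1.1769, 0.0]
||prox(x)||_1 = 3.0353 + 1.1769 + 0.0 = 4.2122


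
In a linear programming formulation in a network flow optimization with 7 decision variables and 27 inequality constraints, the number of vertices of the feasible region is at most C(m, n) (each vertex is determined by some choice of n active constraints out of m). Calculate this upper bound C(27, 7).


Each vertex corresponds to some choice of n active constraints out of m, so the number of vertices is at most C(m, n) = m! / (n!(m-n)!).
m = 27, n = 7
Numerator: 27 * 26 * 25 * 24 * 23 * 22 * 21
Denominator: 7! = 5040
C(27, 7) = 888030


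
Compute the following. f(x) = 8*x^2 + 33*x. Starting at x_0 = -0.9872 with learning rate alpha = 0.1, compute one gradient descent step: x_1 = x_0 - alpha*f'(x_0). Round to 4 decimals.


We compute the gradient at x_0 and apply the update.
f'(x) = 16*x + 33
f'(-0.9872) = 16*-0.9872 + 33 = 17.2048
x_1 = -0.9872 - 0.1*17.2048 = -2.7077


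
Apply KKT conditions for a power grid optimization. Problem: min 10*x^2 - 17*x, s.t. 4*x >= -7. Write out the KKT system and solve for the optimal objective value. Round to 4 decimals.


Step 1: Try lambda = 0 (constraint inactive).
Stationarity: 2*10*x - 17 = 0
x* = 17/(2*10) = 0.85
Check constraint: 4*0.85 = 3.4 >= -7 -- satisfied.
Step 2: Compute optimal value.
f(x*) = 10*0.85^2 - 17*0.85 = -7.225


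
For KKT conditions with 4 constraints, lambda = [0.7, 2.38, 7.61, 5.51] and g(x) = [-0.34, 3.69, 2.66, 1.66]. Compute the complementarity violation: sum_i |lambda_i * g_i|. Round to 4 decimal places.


KKT complementary slackness check:
lambda_1 * g_1 = 0.7 * -0.34 = -0.238
lambda_2 * g_2 = 2.38 * 3.69 = 8.7822
lambda_3 * g_3 = 7.61 * 2.66 = 20.2426
lambda_4 * g_4 = 5.51 * 1.66 = 9.1466
Total violation = 0.238 + 8.7822 + 20.2426 + 9.1466 = 38.4094


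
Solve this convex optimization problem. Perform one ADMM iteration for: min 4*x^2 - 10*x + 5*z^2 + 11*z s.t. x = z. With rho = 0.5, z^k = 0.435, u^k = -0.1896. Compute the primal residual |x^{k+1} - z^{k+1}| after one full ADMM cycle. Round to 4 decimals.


ADMM iteration with rho = 0.5, z^k = 0.435, u^k = -0.1896
Step 1: x-update.
Minimize 4*x^2 - 10*x + (0.5/2)*(x - 0.435 - 0.1896)^2
FOC: (2*4 + 0.5)*x = 10 + 0.5*(0.435 + 0.1896)
x^{k+1} = 1.2132
Step 2: z-update.
Minimize 5*z^2 + 11*z + (0.5/2)*(1.2132 - z - 0.1896)^2
FOC: (2*5 + 0.5)*z = -11 + 0.5*(1.2132 - 0.1896)
z^{k+1} = -0.9989
Step 3: u-update.
u^{k+1} = -0.1896 + 1.2132 + 0.9989 = 2.0225
Step 4: Primal residual = |1.2132 + 0.9989| = 2.2121


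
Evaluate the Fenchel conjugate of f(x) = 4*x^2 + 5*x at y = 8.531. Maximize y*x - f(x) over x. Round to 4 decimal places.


f*(y) = sup_x {y*x - a*x^2 - b*x} = sup_x {(y-b)*x - a*x^2}
FOC: (y - b) - 2a*x = 0 => x* = (y - b)/(2a)
x* = (8.531 - 5)/(2*4) = 0.4414
f*(8.531) = (y-b)^2/(4a) = (8.531 - 5)^2/(4*4)
= 12.468/16 = 0.7792


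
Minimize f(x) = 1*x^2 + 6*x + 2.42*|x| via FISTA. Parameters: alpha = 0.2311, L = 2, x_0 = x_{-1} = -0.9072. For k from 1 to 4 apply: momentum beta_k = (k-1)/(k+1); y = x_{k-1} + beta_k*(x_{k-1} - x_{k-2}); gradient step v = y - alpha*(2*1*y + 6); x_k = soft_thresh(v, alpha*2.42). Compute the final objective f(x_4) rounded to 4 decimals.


FISTA on f(x) = 1*x^2 + 6*x + 2.42*|x|
L = 2, alpha = 0.2311
Iteration 1: beta = 0.0, y = -0.9072 + 0.0*(-0.9072 + 0.9072) = -0.9072
  grad(y) = 4.1856, v = y - alpha*grad = -1.8745
  prox(v) = soft_thresh(-1.8745, 0.5593) = -1.3152
Iteration 2: beta = 0.3333, y = -1.3152 + 0.3333*(-1.3152 + 0.9072) = -1.4512
  grad(y) = 3.0975, v = y - alpha*grad = -2.1671
  prox(v) = soft_thresh(-2.1671, 0.5593) = -1.6078
Iteration 3: beta = 0.5, y = -1.6078 + 0.5*(-1.6078 + 1.3152) = -1.7541
  grad(y) = 2.4918, v = y - alpha*grad = -2.33
  prox(v) = soft_thresh(-2.33, 0.5593) = -1.7707
Iteration 4: beta = 0.6, y = -1.7707 + 0.6*(-1.7707 + 1.6078) = -1.8684
  grad(y) = 2.2631, v = y - alpha*grad = -2.3914
  prox(v) = soft_thresh(-2.3914, 0.5593) = -1.8322
f(x_4) = 1*(-1.8322)^2 + 6*(-1.8322) + 2.42*|-1.8322| = -3.2023


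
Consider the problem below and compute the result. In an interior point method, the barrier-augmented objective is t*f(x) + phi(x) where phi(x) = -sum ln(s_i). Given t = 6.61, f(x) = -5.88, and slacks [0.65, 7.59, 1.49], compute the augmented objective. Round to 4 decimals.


Step 1: Compute log-barrier.
ln values: [-0.4308, 2.0268, 0.3988]
phi = -(-0.4308 + 2.0268 + 0.3988) = -1.9948
Step 2: Compute augmented objective.
t*f(x) = 6.61*-5.88 = -38.8668
Total = -38.8668 - 1.9948 = -40.8616


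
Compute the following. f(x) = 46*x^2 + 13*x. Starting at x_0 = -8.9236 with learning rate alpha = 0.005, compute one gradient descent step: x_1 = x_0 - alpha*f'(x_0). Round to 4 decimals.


We compute the gradient at x_0 and apply the update.
f'(x) = 92*x + 13
f'(-8.9236) = 92*-8.9236 + 13 = -807.9712
x_1 = -8.9236 - 0.005*-807.9712 = -4.8837


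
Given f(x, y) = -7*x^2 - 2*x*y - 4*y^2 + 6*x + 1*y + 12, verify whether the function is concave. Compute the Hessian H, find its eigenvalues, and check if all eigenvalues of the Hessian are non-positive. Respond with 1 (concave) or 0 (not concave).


The Hessian of f(x,y) = -7*x^2 - 2*x*y - 4*y^2 + 6*x + 1*y + 12 is:
H = [[-14, -2], [-2, -8]]
Trace = -14 - 8 = -22
Determinant = -14*-8 - (-2)^2 = 108
Discriminant = (-22)^2 - 4*108 = 52.0
Eigenvalues: lambda_1 = -14.6056, lambda_2 = -7.3944
The function is concave.

1


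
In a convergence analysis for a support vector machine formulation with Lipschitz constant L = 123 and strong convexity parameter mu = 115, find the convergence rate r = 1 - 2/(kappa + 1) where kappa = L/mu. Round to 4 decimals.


Step 1: Compute the condition number.
kappa = L/mu = 123/115 = 1.0696
Step 2: Compute the convergence rate.
r = 1 - 2/(kappa + 1) = 1 - 2*mu/(L + mu) = (L - mu)/(L + mu) = 8/238 = 0.0336


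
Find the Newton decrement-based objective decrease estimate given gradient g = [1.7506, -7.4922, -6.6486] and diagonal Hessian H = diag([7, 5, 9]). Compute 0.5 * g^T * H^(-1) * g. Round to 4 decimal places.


Step 1: H is diagonal, so H^(-1) * g = [0.2501, -1.4984, -0.7387].
Step 2: g^T H^(-1) g = sum_i g_i^2 / H_ii
  = (1.7506)^2/7 + (-7.4922)^2/5 + (-6.6486)^2/9
  = 0.4378 + 11.2266 + 4.9115 = 16.576
Step 3: Objective decrease = 0.5 * g^T H^(-1) g = 8.288


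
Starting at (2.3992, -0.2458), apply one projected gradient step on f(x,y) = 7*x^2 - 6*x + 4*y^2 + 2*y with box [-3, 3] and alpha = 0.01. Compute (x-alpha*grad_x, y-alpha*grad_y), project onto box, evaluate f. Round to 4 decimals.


Step 1: Compute gradient at (2.3992, -0.2458).
grad_x = 2*7*2.3992 - 6 = 27.5888
grad_y = 2*4*-0.2458 + 2 = 0.0336
Step 2: Gradient step.
x_raw = 2.3992 - 0.01*27.5888 = 2.1233
y_raw = -0.2458 - 0.01*0.0336 = -0.2461
Step 3: Project onto [-3, 3].
x_proj = clip(2.1233) = 2.1233
y_proj = clip(-0.2461) = -0.2461
Step 4: Evaluate f.
f(2.1233, -0.2461) = 18.5694


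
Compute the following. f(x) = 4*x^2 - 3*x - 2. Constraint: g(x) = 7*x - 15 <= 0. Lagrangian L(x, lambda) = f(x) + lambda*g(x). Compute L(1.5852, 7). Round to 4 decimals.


Step 1: Evaluate f(x).
f(1.5852) = 4*1.5852^2 - 3*1.5852 - 2 = 3.2958
Step 2: Evaluate g(x).
g(1.5852) = 7*1.5852 - 15 = -3.9036
Step 3: Compute Lagrangian.
L = 3.2958 + 7*-3.9036 = -24.0294


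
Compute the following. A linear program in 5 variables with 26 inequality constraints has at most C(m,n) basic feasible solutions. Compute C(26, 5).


Each vertex corresponds to some choice of n active constraints out of m, so the number of vertices is at most C(m, n) = m! / (n!(m-n)!).
m = 26, n = 5
Numerator: 26 * 25 * 24 * 23 * 22
Denominator: 5! = 120
C(26, 5) = 65780


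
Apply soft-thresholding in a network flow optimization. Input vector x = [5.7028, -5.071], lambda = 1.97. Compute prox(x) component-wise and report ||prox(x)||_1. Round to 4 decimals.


Soft-thresholding with lambda = 1.97:
prox(5.7028) = sign(5.7028)*max(|5.7028| - 1.97, 0) = 3.7328
prox(-5.071) = sign(-5.071)*max(|-5.071| - 1.97, 0) = -3.101
prox(x) = [3.7328, -3.101]
||prox(x)||_1 = 3.7328 + 3.101 = 6.8338


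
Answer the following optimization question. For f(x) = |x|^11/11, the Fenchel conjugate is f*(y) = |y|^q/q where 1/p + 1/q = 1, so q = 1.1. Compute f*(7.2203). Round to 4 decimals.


The conjugate exponent q satisfies 1/p + 1/q = 1.
p = 11, so q = 11/(11 - 1) = 1.1
|y|^q = 7.2203^1.1 = 8.7985
f*(7.2203) = 8.7985 / 1.1 = 7.9987


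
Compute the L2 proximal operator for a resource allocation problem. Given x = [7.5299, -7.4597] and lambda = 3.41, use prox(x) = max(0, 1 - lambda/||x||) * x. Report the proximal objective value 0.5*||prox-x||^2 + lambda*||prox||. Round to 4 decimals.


Step 1: Compute ||x||.
||x|| = 10.5994
Step 2: Compute scaling factor.
scale = max(0, 1 - 3.41/10.5994) = 0.6783
Step 3: prox(x) = [5.1074, -5.0598]
||prox(x)|| = 7.1894
Step 4: Proximal objective.
0.5*||prox-x||^2 = 5.8141
lambda*||prox|| = 24.5159
Total = 30.3298


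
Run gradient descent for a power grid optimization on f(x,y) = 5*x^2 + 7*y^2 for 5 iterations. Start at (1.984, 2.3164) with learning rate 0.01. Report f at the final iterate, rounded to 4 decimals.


Gradient descent on f(x,y) = 5*x^2 + 7*y^2.
Starting point: (1.984, 2.3164), alpha = 0.01
Step 1: grad_x = 2*5*1.984 = 19.84, grad_y = 2*7*2.3164 = 32.4296
  x_1 = 1.984 - 0.01*19.84 = 1.7856
  y_1 = 2.3164 - 0.01*32.4296 = 1.9921
Step 2: grad_x = 2*5*1.7856 = 17.856, grad_y = 2*7*1.9921 = 27.8895
  x_2 = 1.7856 - 0.01*17.856 = 1.607
  y_2 = 1.9921 - 0.01*27.8895 = 1.7132
Step 3: grad_x = 2*5*1.607 = 16.0704, grad_y = 2*7*1.7132 = 23.9849
  x_3 = 1.607 - 0.01*16.0704 = 1.4463
  y_3 = 1.7132 - 0.01*23.9849 = 1.4734
Step 4: grad_x = 2*5*1.4463 = 14.4634, grad_y = 2*7*1.4734 = 20.627
  x_4 = 1.4463 - 0.01*14.4634 = 1.3017
  y_4 = 1.4734 - 0.01*20.627 = 1.2671
Step 5: grad_x = 2*5*1.3017 = 13.017, grad_y = 2*7*1.2671 = 17.7393
  x_5 = 1.3017 - 0.01*13.017 = 1.1715
  y_5 = 1.2671 - 0.01*17.7393 = 1.0897
f(1.1715, 1.0897) = 5*1.1715^2 + 7*1.0897^2 = 15.1745


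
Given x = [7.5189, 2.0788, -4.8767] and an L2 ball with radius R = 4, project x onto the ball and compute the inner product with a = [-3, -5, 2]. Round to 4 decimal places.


Step 1: Compute ||x|| (intermediates to 6 decimals).
||x|| = sqrt(7.5189^2 + 2.0788^2 + (-4.8767)^2) = 9.199862
Step 2: Project.
Since ||x|| > R, scale = R/||x|| = 4/9.199862 = 0.434789, proj(x) = scale * x
proj(x) = [3.269135, 0.903839, -2.120336]
Step 3: Dot product.
a^T * proj(x) = -3*3.269135 - 5*0.903839 + 2*(-2.120336) = -18.5673


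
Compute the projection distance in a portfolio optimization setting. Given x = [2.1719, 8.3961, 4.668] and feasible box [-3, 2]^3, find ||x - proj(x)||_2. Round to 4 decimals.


Project each component onto [-3, 2].
clip(2.1719) = 2.0, clip(8.3961) = 2.0, clip(4.668) = 2.0
Projection = [2.0, 2.0, 2.0]
Squared diffs: [0.0295, 40.9101, 7.1182]
Distance = sqrt(48.0578) = 6.9324


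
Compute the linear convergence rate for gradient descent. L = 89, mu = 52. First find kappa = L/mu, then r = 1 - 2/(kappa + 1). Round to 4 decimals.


Step 1: Compute the condition number.
kappa = L/mu = 89/52 = 1.7115
Step 2: Compute the convergence rate.
r = 1 - 2/(kappa + 1) = 1 - 2*mu/(L + mu) = (L - mu)/(L + mu) = 37/141 = 0.2624


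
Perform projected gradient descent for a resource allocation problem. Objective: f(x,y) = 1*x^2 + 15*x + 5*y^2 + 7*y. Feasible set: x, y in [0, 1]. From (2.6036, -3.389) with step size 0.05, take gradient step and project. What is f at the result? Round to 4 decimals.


Step 1: Compute gradient at (2.6036, -3.389).
grad_x = 2*1*2.6036 + 15 = 20.2072
grad_y = 2*5*-3.389 + 7 = -26.89
Step 2: Gradient step.
x_raw = 2.6036 - 0.05*20.2072 = 1.5932
y_raw = -3.389 - 0.05*-26.89 = -2.0445
Step 3: Project onto [0, 1].
x_proj = clip(1.5932) = 1.0
y_proj = clip(-2.0445) = 0.0
Step 4: Evaluate f.
f(1.0, 0.0) = 16.0


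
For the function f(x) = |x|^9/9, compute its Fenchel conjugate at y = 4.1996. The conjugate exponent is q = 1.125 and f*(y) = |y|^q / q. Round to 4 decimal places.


The conjugate exponent q satisfies 1/p + 1/q = 1.
p = 9, so q = 9/(9 - 1) = 1.125
|y|^q = 4.1996^1.125 = 5.0247
f*(4.1996) = 5.0247 / 1.125 = 4.4664


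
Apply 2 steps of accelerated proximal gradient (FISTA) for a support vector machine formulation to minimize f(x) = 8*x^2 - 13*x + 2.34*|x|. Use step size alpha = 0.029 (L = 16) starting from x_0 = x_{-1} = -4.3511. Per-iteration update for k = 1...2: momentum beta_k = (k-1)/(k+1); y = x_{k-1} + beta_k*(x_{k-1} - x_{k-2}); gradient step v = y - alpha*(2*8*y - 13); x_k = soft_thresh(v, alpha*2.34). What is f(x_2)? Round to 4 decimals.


FISTA on f(x) = 8*x^2 - 13*x + 2.34*|x|
L = 16, alpha = 0.029
Iteration 1: beta = 0.0, y = -4.3511 + 0.0*(-4.3511 + 4.3511) = -4.3511
  grad(y) = -82.6176, v = y - alpha*grad = -1.9552
  prox(v) = soft_thresh(-1.9552, 0.0679) = -1.8873
Iteration 2: beta = 0.3333, y = -1.8873 + 0.3333*(-1.8873 + 4.3511) = -1.0661
  grad(y) = -30.0572, v = y - alpha*grad = -0.1944
  prox(v) = soft_thresh(-0.1944, 0.0679) = -0.1266
f(x_2) = 8*(-0.1266)^2 - 13*(-0.1266) + 2.34*|-0.1266| = 2.0695


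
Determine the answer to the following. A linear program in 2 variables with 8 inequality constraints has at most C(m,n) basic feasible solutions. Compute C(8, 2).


Each vertex corresponds to some choice of n active constraints out of m, so the number of vertices is at most C(m, n) = m! / (n!(m-n)!).
m = 8, n = 2
Numerator: 8 * 7
Denominator: 2! = 2
C(8, 2) = 28


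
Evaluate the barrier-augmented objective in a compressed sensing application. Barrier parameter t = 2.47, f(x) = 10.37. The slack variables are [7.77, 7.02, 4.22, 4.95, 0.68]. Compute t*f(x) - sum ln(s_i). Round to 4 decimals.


Step 1: Compute log-barrier.
ln values: [2.0503, 1.9488, 1.4398, 1.5994, -0.3857]
phi = -(2.0503 + 1.9488 + 1.4398 + 1.5994 - 0.3857) = -6.6526
Step 2: Compute augmented objective.
t*f(x) = 2.47*10.37 = 25.6139
Total = 25.6139 - 6.6526 = 18.9613


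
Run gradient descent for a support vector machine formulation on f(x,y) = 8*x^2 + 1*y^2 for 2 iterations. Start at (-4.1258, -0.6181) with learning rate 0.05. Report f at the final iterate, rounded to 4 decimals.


Gradient descent on f(x,y) = 8*x^2 + 1*y^2.
Starting point: (-4.1258, -0.6181), alpha = 0.05
Step 1: grad_x = 2*8*-4.1258 = -66.0128, grad_y = 2*1*-0.6181 = -1.2362
  x_1 = -4.1258 - 0.05*-66.0128 = -0.8252
  y_1 = -0.6181 - 0.05*-1.2362 = -0.5563
Step 2: grad_x = 2*8*-0.8252 = -13.2026, grad_y = 2*1*-0.5563 = -1.1126
  x_2 = -0.8252 - 0.05*-13.2026 = -0.165
  y_2 = -0.5563 - 0.05*-1.1126 = -0.5007
f(-0.165, -0.5007) = 8*(-0.165)^2 + 1*(-0.5007)^2 = 0.4685


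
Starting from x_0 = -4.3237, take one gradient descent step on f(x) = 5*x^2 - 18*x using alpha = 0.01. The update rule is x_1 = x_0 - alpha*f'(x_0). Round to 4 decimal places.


We compute the gradient at x_0 and apply the update.
f'(x) = 10*x - 18
f'(-4.3237) = 10*-4.3237 - 18 = -61.237
x_1 = -4.3237 - 0.01*-61.237 = -3.7113


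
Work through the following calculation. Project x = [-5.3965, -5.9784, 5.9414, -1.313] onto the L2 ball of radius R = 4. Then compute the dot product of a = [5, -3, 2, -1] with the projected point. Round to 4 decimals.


Step 1: Compute ||x|| (intermediates to 6 decimals).
||x|| = sqrt((-5.3965)^2 + (-5.9784)^2 + 5.9414^2 + (-1.313)^2) = 10.093943
Step 2: Project.
Since ||x|| > R, scale = R/||x|| = 4/10.093943 = 0.396277, proj(x) = scale * x
proj(x) = [-2.138509, -2.369102, 2.35444, -0.520312]
Step 3: Dot product.
a^T * proj(x) = 5*(-2.138509) - 3*(-2.369102) + 2*2.35444 - 1*(-0.520312) = 1.644


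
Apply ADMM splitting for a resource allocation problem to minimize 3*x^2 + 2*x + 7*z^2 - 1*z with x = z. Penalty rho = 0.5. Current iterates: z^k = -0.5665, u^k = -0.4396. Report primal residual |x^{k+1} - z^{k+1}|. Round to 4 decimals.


ADMM iteration with rho = 0.5, z^k = -0.5665, u^k = -0.4396
Step 1: x-update.
Minimize 3*x^2 + 2*x + (0.5/2)*(x + 0.5665 - 0.4396)^2
FOC: (2*3 + 0.5)*x = -2 + 0.5*(-0.5665 + 0.4396)
x^{k+1} = -0.3175
Step 2: z-update.
Minimize 7*z^2 - 1*z + (0.5/2)*(-0.3175 - z - 0.4396)^2
FOC: (2*7 + 0.5)*z = 1 + 0.5*(-0.3175 - 0.4396)
z^{k+1} = 0.0429
Step 3: u-update.
u^{k+1} = -0.4396 - 0.3175 - 0.0429 = -0.7999
Step 4: Primal residual = |-0.3175 - 0.0429| = 0.3603


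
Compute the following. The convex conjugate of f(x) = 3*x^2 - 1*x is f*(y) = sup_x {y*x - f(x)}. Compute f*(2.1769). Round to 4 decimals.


f*(y) = sup_x {y*x - a*x^2 - b*x} = sup_x {(y-b)*x - a*x^2}
FOC: (y - b) - 2a*x = 0 => x* = (y - b)/(2a)
x* = (2.1769 + 1)/(2*3) = 0.5295
f*(2.1769) = (y-b)^2/(4a) = (2.1769 + 1)^2/(4*3)
= 10.0927/12 = 0.8411


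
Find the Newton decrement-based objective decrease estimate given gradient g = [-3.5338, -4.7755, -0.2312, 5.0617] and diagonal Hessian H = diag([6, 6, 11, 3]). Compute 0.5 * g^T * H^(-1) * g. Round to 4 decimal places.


Step 1: H is diagonal, so H^(-1) * g = [-0.589, -0.7959, -0.021, 1.6872].
Step 2: g^T H^(-1) g = sum_i g_i^2 / H_ii
  = (-3.5338)^2/6 + (-4.7755)^2/6 + (-0.2312)^2/11 + (5.0617)^2/3
  = 2.0813 + 3.8009 + 0.0049 + 8.5403 = 14.4273
Step 3: Objective decrease = 0.5 * g^T H^(-1) g = 7.2137
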